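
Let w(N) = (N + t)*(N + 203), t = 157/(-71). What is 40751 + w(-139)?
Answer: 2251657/71 ≈ 31713.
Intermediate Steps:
t = -157/71 (t = 157*(-1/71) = -157/71 ≈ -2.2113)
w(N) = (203 + N)*(-157/71 + N) (w(N) = (N - 157/71)*(N + 203) = (-157/71 + N)*(203 + N) = (203 + N)*(-157/71 + N))
40751 + w(-139) = 40751 + (-31871/71 + (-139)² + (14256/71)*(-139)) = 40751 + (-31871/71 + 19321 - 1981584/71) = 40751 - 641664/71 = 2251657/71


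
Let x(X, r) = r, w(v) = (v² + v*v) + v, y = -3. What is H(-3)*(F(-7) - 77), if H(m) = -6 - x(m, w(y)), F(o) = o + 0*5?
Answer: 1764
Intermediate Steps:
w(v) = v + 2*v² (w(v) = (v² + v²) + v = 2*v² + v = v + 2*v²)
F(o) = o (F(o) = o + 0 = o)
H(m) = -21 (H(m) = -6 - (-3)*(1 + 2*(-3)) = -6 - (-3)*(1 - 6) = -6 - (-3)*(-5) = -6 - 1*15 = -6 - 15 = -21)
H(-3)*(F(-7) - 77) = -21*(-7 - 77) = -21*(-84) = 1764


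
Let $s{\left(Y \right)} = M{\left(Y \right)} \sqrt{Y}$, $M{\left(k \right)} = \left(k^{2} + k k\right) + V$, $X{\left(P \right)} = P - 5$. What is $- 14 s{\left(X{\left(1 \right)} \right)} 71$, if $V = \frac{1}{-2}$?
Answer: $- 62622 i \approx - 62622.0 i$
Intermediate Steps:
$V = - \frac{1}{2} \approx -0.5$
$X{\left(P \right)} = -5 + P$
$M{\left(k \right)} = - \frac{1}{2} + 2 k^{2}$ ($M{\left(k \right)} = \left(k^{2} + k k\right) - \frac{1}{2} = \left(k^{2} + k^{2}\right) - \frac{1}{2} = 2 k^{2} - \frac{1}{2} = - \frac{1}{2} + 2 k^{2}$)
$s{\left(Y \right)} = \sqrt{Y} \left(- \frac{1}{2} + 2 Y^{2}\right)$ ($s{\left(Y \right)} = \left(- \frac{1}{2} + 2 Y^{2}\right) \sqrt{Y} = \sqrt{Y} \left(- \frac{1}{2} + 2 Y^{2}\right)$)
$- 14 s{\left(X{\left(1 \right)} \right)} 71 = - 14 \frac{\sqrt{-5 + 1} \left(-1 + 4 \left(-5 + 1\right)^{2}\right)}{2} \cdot 71 = - 14 \frac{\sqrt{-4} \left(-1 + 4 \left(-4\right)^{2}\right)}{2} \cdot 71 = - 14 \frac{2 i \left(-1 + 4 \cdot 16\right)}{2} \cdot 71 = - 14 \frac{2 i \left(-1 + 64\right)}{2} \cdot 71 = - 14 \cdot \frac{1}{2} \cdot 2 i 63 \cdot 71 = - 14 \cdot 63 i 71 = - 882 i 71 = - 62622 i$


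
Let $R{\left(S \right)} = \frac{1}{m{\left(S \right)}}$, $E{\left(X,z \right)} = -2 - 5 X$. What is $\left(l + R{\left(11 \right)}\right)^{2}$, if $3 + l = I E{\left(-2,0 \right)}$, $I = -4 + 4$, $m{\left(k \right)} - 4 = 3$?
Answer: $\frac{400}{49} \approx 8.1633$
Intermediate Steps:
$m{\left(k \right)} = 7$ ($m{\left(k \right)} = 4 + 3 = 7$)
$I = 0$
$l = -3$ ($l = -3 + 0 \left(-2 - -10\right) = -3 + 0 \left(-2 + 10\right) = -3 + 0 \cdot 8 = -3 + 0 = -3$)
$R{\left(S \right)} = \frac{1}{7}$
$\left(l + R{\left(11 \right)}\right)^{2} = \left(-3 + \frac{1}{7}\right)^{2} = \left(- \frac{20}{7}\right)^{2} = \frac{400}{49}$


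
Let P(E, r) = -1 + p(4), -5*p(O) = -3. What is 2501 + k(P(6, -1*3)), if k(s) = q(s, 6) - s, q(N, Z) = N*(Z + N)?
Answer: 62479/25 ≈ 2499.2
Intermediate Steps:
q(N, Z) = N*(N + Z)
p(O) = ⅗ (p(O) = -⅕*(-3) = ⅗)
P(E, r) = -⅖ (P(E, r) = -1 + ⅗ = -⅖)
k(s) = -s + s*(6 + s) (k(s) = s*(s + 6) - s = s*(6 + s) - s = -s + s*(6 + s))
2501 + k(P(6, -1*3)) = 2501 - 2*(5 - ⅖)/5 = 2501 - ⅖*23/5 = 2501 - 46/25 = 62479/25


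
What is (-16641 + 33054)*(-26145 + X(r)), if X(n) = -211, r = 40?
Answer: -432581028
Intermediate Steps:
(-16641 + 33054)*(-26145 + X(r)) = (-16641 + 33054)*(-26145 - 211) = 16413*(-26356) = -432581028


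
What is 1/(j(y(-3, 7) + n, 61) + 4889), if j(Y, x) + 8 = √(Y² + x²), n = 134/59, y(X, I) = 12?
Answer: 16990761/82918242676 - 59*√13661765/82918242676 ≈ 0.00020228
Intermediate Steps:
n = 134/59 (n = 134*(1/59) = 134/59 ≈ 2.2712)
j(Y, x) = -8 + √(Y² + x²)
1/(j(y(-3, 7) + n, 61) + 4889) = 1/((-8 + √((12 + 134/59)² + 61²)) + 4889) = 1/((-8 + √((842/59)² + 3721)) + 4889) = 1/((-8 + √(708964/3481 + 3721)) + 4889) = 1/((-8 + √(13661765/3481)) + 4889) = 1/((-8 + √13661765/59) + 4889) = 1/(4881 + √13661765/59)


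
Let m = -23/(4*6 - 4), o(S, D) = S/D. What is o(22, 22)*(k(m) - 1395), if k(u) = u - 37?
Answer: -28663/20 ≈ -1433.2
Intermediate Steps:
m = -23/20 (m = -23/(24 - 4) = -23/20 ≈ -1.1500)
k(u) = -37 + u
o(22, 22)*(k(m) - 1395) = (22/22)*((-37 - 23/20) - 1395) = (22*(1/22))*(-763/20 - 1395) = 1*(-28663/20) = -28663/20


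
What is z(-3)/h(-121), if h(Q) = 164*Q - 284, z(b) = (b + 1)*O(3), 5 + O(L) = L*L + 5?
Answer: 9/10064 ≈ 0.00089428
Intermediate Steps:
O(L) = L² (O(L) = -5 + (L*L + 5) = -5 + (L² + 5) = -5 + (5 + L²) = L²)
z(b) = 9 + 9*b (z(b) = (b + 1)*3² = (1 + b)*9 = 9 + 9*b)
h(Q) = -284 + 164*Q
z(-3)/h(-121) = (9 + 9*(-3))/(-284 + 164*(-121)) = (9 - 27)/(-284 - 19844) = -18/(-20128) = -18*(-1/20128) = 9/10064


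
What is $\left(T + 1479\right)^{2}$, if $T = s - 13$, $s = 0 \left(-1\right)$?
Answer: $2149156$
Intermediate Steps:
$s = 0$
$T = -13$ ($T = 0 - 13 = -13$)
$\left(T + 1479\right)^{2} = \left(-13 + 1479\right)^{2} = 1466^{2} = 2149156$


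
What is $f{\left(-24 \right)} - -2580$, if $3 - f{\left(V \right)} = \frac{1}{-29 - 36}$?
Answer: $\frac{167896}{65} \approx 2583.0$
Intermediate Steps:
$f{\left(V \right)} = \frac{196}{65}$ ($f{\left(V \right)} = 3 - \frac{1}{-29 - 36} = 3 - \frac{1}{-65} = 3 - - \frac{1}{65} = 3 + \frac{1}{65} = \frac{196}{65}$)
$f{\left(-24 \right)} - -2580 = \frac{196}{65} - -2580 = \frac{196}{65} + 2580 = \frac{167896}{65}$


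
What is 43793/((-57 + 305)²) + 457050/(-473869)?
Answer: -668932553/2649530816 ≈ -0.25247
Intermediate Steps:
43793/((-57 + 305)²) + 457050/(-473869) = 43793/(248²) + 457050*(-1/473869) = 43793/61504 - 41550/43079 = -668932553/2649530816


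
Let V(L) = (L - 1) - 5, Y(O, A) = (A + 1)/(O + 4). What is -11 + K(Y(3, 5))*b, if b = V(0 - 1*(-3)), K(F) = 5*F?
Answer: -167/7 ≈ -23.857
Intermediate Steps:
Y(O, A) = (1 + A)/(4 + O)
V(L) = -6 + L (V(L) = (-1 + L) - 5 = -6 + L)
b = -3 (b = -6 + (0 - 1*(-3)) = -6 + (0 + 3) = -6 + 3 = -3)
-11 + K(Y(3, 5))*b = -11 + (5*((1 + 5)/(4 + 3)))*(-3) = -11 + (5*(6/7))*(-3) = -11 + (30/7)*(-3) = -11 - 90/7 = -167/7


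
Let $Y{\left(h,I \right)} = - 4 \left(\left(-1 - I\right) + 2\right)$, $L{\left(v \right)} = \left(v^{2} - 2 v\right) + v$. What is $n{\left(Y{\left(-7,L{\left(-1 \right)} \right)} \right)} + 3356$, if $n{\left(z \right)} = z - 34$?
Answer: $3326$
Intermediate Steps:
$L{\left(v \right)} = v^{2} - v$
$Y{\left(h,I \right)} = -4 + 4 I$ ($Y{\left(h,I \right)} = - 4 \left(1 - I\right) = -4 + 4 I$)
$n{\left(z \right)} = -34 + z$
$n{\left(Y{\left(-7,L{\left(-1 \right)} \right)} \right)} + 3356 = \left(-34 - \left(4 - 4 \left(- (-1 - 1)\right)\right)\right) + 3356 = \left(-34 - \left(4 - 4 \left(\left(-1\right) \left(-2\right)\right)\right)\right) + 3356 = \left(-34 + \left(-4 + 4 \cdot 2\right)\right) + 3356 = \left(-34 + \left(-4 + 8\right)\right) + 3356 = \left(-34 + 4\right) + 3356 = -30 + 3356 = 3326$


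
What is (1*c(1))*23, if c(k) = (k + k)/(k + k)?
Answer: 23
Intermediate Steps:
c(k) = 1 (c(k) = (2*k)/((2*k)) = (2*k)*(1/(2*k)) = 1)
(1*c(1))*23 = (1*1)*23 = 1*23 = 23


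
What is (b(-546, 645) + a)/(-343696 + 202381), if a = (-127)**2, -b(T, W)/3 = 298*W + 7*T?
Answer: 109807/28263 ≈ 3.8852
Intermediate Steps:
b(T, W) = -894*W - 21*T (b(T, W) = -3*(298*W + 7*T) = -3*(7*T + 298*W) = -894*W - 21*T)
a = 16129
(b(-546, 645) + a)/(-343696 + 202381) = ((-894*645 - 21*(-546)) + 16129)/(-343696 + 202381) = ((-576630 + 11466) + 16129)/(-141315) = (-565164 + 16129)*(-1/141315) = -549035*(-1/141315) = 109807/28263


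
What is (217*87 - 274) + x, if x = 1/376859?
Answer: 7011461696/376859 ≈ 18605.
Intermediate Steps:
x = 1/376859 ≈ 2.6535e-6
(217*87 - 274) + x = (217*87 - 274) + 1/376859 = (18879 - 274) + 1/376859 = 18605 + 1/376859 = 7011461696/376859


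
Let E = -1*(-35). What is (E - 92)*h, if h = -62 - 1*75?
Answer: 7809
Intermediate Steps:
E = 35
h = -137 (h = -62 - 75 = -137)
(E - 92)*h = (35 - 92)*(-137) = -57*(-137) = 7809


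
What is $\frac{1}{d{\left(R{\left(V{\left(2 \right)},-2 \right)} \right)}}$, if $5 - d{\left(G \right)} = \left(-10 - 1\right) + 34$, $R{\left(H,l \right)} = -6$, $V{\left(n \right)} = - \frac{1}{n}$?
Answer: $- \frac{1}{18} \approx -0.055556$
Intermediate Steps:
$d{\left(G \right)} = -18$ ($d{\left(G \right)} = 5 - \left(\left(-10 - 1\right) + 34\right) = 5 - \left(-11 + 34\right) = 5 - 23 = -18$)
$\frac{1}{d{\left(R{\left(V{\left(2 \right)},-2 \right)} \right)}} = \frac{1}{-18} = - \frac{1}{18}$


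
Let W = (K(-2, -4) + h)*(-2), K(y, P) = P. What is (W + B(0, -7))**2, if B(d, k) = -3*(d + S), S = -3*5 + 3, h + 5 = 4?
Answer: 2116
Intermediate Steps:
h = -1 (h = -5 + 4 = -1)
S = -12 (S = -15 + 3 = -12)
B(d, k) = 36 - 3*d (B(d, k) = -3*(d - 12) = -3*(-12 + d) = 36 - 3*d)
W = 10 (W = (-4 - 1)*(-2) = -5*(-2) = 10)
(W + B(0, -7))**2 = (10 + (36 - 3*0))**2 = (10 + (36 + 0))**2 = (10 + 36)**2 = 46**2 = 2116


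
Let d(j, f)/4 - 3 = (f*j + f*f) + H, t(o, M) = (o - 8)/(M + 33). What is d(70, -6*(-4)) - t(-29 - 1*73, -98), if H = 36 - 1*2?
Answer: 119214/13 ≈ 9170.3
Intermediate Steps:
H = 34 (H = 36 - 2 = 34)
t(o, M) = (-8 + o)/(33 + M)
d(j, f) = 148 + 4*f² + 4*f*j (d(j, f) = 12 + 4*((f*j + f*f) + 34) = 12 + 4*((f*j + f²) + 34) = 12 + 4*((f² + f*j) + 34) = 12 + 4*(34 + f² + f*j) = 12 + (136 + 4*f² + 4*f*j) = 148 + 4*f² + 4*f*j)
d(70, -6*(-4)) - t(-29 - 1*73, -98) = (148 + 4*(-6*(-4))² + 4*(-6*(-4))*70) - (-8 + (-29 - 1*73))/(33 - 98) = (148 + 4*24² + 4*24*70) - (-8 + (-29 - 73))/(-65) = (148 + 4*576 + 6720) - (-1)*(-8 - 102)/65 = (148 + 2304 + 6720) - (-1)*(-110)/65 = 9172 - 1*22/13 = 9172 - 22/13 = 119214/13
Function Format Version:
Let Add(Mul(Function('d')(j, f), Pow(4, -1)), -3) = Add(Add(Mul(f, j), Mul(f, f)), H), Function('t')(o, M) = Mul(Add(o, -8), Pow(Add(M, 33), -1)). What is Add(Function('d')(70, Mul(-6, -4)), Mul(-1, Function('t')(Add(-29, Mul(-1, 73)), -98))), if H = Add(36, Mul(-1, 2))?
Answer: Rational(119214, 13) ≈ 9170.3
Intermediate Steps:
H = 34 (H = Add(36, -2) = 34)
Function('t')(o, M) = Mul(Pow(Add(33, M), -1), Add(-8, o)) (Function('t')(o, M) = Mul(Add(-8, o), Pow(Add(33, M), -1)) = Mul(Pow(Add(33, M), -1), Add(-8, o)))
Function('d')(j, f) = Add(148, Mul(4, Pow(f, 2)), Mul(4, f, j)) (Function('d')(j, f) = Add(12, Mul(4, Add(Add(Mul(f, j), Mul(f, f)), 34))) = Add(12, Mul(4, Add(Add(Mul(f, j), Pow(f, 2)), 34))) = Add(12, Mul(4, Add(Add(Pow(f, 2), Mul(f, j)), 34))) = Add(12, Mul(4, Add(34, Pow(f, 2), Mul(f, j)))) = Add(12, Add(136, Mul(4, Pow(f, 2)), Mul(4, f, j))) = Add(148, Mul(4, Pow(f, 2)), Mul(4, f, j)))
Add(Function('d')(70, Mul(-6, -4)), Mul(-1, Function('t')(Add(-29, Mul(-1, 73)), -98))) = Add(Add(148, Mul(4, Pow(Mul(-6, -4), 2)), Mul(4, Mul(-6, -4), 70)), Mul(-1, Mul(Pow(Add(33, -98), -1), Add(-8, Add(-29, Mul(-1, 73)))))) = Add(Add(148, Mul(4, Pow(24, 2)), Mul(4, 24, 70)), Mul(-1, Mul(Pow(-65, -1), Add(-8, Add(-29, -73))))) = Add(Add(148, Mul(4, 576), 6720), Mul(-1, Mul(Rational(-1, 65), Add(-8, -102)))) = Add(Add(148, 2304, 6720), Mul(-1, Mul(Rational(-1, 65), -110))) = Add(9172, Mul(-1, Rational(22, 13))) = Add(9172, Rational(-22, 13)) = Rational(119214, 13)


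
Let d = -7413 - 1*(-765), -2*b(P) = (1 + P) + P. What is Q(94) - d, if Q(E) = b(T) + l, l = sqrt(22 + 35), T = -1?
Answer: 13297/2 + sqrt(57) ≈ 6656.0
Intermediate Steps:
b(P) = -1/2 - P (b(P) = -((1 + P) + P)/2 = -(1 + 2*P)/2 = -1/2 - P)
l = sqrt(57) ≈ 7.5498
Q(E) = 1/2 + sqrt(57) (Q(E) = (-1/2 - 1*(-1)) + sqrt(57) = (-1/2 + 1) + sqrt(57) = 1/2 + sqrt(57))
d = -6648 (d = -7413 + 765 = -6648)
Q(94) - d = (1/2 + sqrt(57)) - 1*(-6648) = (1/2 + sqrt(57)) + 6648 = 13297/2 + sqrt(57)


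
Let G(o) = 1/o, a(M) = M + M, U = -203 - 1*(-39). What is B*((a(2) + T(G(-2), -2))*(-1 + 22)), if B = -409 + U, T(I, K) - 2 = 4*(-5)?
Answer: 168462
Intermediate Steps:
U = -164 (U = -203 + 39 = -164)
a(M) = 2*M
T(I, K) = -18 (T(I, K) = 2 + 4*(-5) = 2 - 20 = -18)
B = -573 (B = -409 - 164 = -573)
B*((a(2) + T(G(-2), -2))*(-1 + 22)) = -573*(2*2 - 18)*(-1 + 22) = -573*(4 - 18)*21 = -(-8022)*21 = -573*(-294) = 168462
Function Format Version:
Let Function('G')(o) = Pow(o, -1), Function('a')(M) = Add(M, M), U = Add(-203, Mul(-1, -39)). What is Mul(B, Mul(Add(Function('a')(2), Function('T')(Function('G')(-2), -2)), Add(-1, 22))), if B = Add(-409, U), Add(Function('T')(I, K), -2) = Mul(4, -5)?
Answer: 168462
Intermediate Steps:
U = -164 (U = Add(-203, 39) = -164)
Function('a')(M) = Mul(2, M)
Function('T')(I, K) = -18 (Function('T')(I, K) = Add(2, Mul(4, -5)) = Add(2, -20) = -18)
B = -573 (B = Add(-409, -164) = -573)
Mul(B, Mul(Add(Function('a')(2), Function('T')(Function('G')(-2), -2)), Add(-1, 22))) = Mul(-573, Mul(Add(Mul(2, 2), -18), Add(-1, 22))) = Mul(-573, Mul(Add(4, -18), 21)) = Mul(-573, Mul(-14, 21)) = Mul(-573, -294) = 168462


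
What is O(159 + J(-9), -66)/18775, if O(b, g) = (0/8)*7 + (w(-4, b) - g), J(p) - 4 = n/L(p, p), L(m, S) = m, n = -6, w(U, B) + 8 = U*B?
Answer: -358/11265 ≈ -0.031780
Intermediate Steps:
w(U, B) = -8 + B*U (w(U, B) = -8 + U*B = -8 + B*U)
J(p) = 4 - 6/p
O(b, g) = -8 - g - 4*b (O(b, g) = (0/8)*7 + ((-8 + b*(-4)) - g) = (0*(1/8))*7 + ((-8 - 4*b) - g) = 0*7 + (-8 - g - 4*b) = 0 + (-8 - g - 4*b) = -8 - g - 4*b)
O(159 + J(-9), -66)/18775 = (-8 - 1*(-66) - 4*(159 + (4 - 6/(-9))))/18775 = (-8 + 66 - 4*(159 + (4 - 6*(-1/9))))*(1/18775) = (-8 + 66 - 4*(159 + (4 + 2/3)))*(1/18775) = (-8 + 66 - 4*(159 + 14/3))*(1/18775) = (-8 + 66 - 4*491/3)*(1/18775) = (-8 + 66 - 1964/3)*(1/18775) = -1790/3*1/18775 = -358/11265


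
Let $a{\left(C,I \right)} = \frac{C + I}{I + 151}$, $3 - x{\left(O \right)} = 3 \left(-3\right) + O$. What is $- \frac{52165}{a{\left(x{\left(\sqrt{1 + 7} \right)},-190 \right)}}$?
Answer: $- \frac{181064715}{15838} + \frac{2034435 \sqrt{2}}{15838} \approx -11251.0$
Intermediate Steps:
$x{\left(O \right)} = 12 - O$ ($x{\left(O \right)} = 3 - \left(3 \left(-3\right) + O\right) = 3 - \left(-9 + O\right) = 12 - O$)
$a{\left(C,I \right)} = \frac{C + I}{151 + I}$
$- \frac{52165}{a{\left(x{\left(\sqrt{1 + 7} \right)},-190 \right)}} = - \frac{52165}{\frac{1}{151 - 190} \left(\left(12 - \sqrt{1 + 7}\right) - 190\right)} = - \frac{52165}{\frac{1}{-39} \left(\left(12 - \sqrt{8}\right) - 190\right)} = - \frac{52165}{\left(- \frac{1}{39}\right) \left(\left(12 - 2 \sqrt{2}\right) - 190\right)} = - \frac{52165}{\left(- \frac{1}{39}\right) \left(-178 - 2 \sqrt{2}\right)} = - \frac{52165}{\frac{178}{39} + \frac{2 \sqrt{2}}{39}}$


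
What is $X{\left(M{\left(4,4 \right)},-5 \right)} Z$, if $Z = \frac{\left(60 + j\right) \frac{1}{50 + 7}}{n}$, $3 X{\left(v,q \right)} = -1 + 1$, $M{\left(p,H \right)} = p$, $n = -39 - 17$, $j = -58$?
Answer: $0$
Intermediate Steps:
$n = -56$ ($n = -39 - 17 = -56$)
$X{\left(v,q \right)} = 0$ ($X{\left(v,q \right)} = \frac{-1 + 1}{3} = \frac{1}{3} \cdot 0 = 0$)
$Z = - \frac{1}{1596}$ ($Z = \frac{\left(60 - 58\right) \frac{1}{50 + 7}}{-56} = \frac{2}{57} \left(- \frac{1}{56}\right) = - \frac{1}{1596} \approx -0.00062657$)
$X{\left(M{\left(4,4 \right)},-5 \right)} Z = 0 \left(- \frac{1}{1596}\right) = 0$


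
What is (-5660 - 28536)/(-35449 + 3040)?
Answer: 34196/32409 ≈ 1.0551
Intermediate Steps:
(-5660 - 28536)/(-35449 + 3040) = -34196/(-32409) = -34196*(-1/32409) = 34196/32409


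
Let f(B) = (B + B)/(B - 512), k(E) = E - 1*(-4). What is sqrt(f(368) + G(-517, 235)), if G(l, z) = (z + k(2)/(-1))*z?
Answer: sqrt(484289)/3 ≈ 231.97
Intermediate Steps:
k(E) = 4 + E (k(E) = E + 4 = 4 + E)
f(B) = 2*B/(-512 + B) (f(B) = (2*B)/(-512 + B) = 2*B/(-512 + B))
G(l, z) = z*(-6 + z) (G(l, z) = (z + (4 + 2)/(-1))*z = (z + 6*(-1))*z = (z - 6)*z = (-6 + z)*z = z*(-6 + z))
sqrt(f(368) + G(-517, 235)) = sqrt(2*368/(-512 + 368) + 235*(-6 + 235)) = sqrt(2*368/(-144) + 235*229) = sqrt(2*368*(-1/144) + 53815) = sqrt(-46/9 + 53815) = sqrt(484289/9) = sqrt(484289)/3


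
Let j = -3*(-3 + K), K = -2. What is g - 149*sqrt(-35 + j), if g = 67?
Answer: 67 - 298*I*sqrt(5) ≈ 67.0 - 666.35*I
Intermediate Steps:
j = 15 (j = -3*(-3 - 2) = -3*(-5) = 15)
g - 149*sqrt(-35 + j) = 67 - 149*sqrt(-35 + 15) = 67 - 298*I*sqrt(5)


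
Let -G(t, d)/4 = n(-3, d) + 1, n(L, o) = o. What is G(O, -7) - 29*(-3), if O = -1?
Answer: 111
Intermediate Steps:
G(t, d) = -4 - 4*d (G(t, d) = -4*(d + 1) = -4*(1 + d) = -4 - 4*d)
G(O, -7) - 29*(-3) = (-4 - 4*(-7)) - 29*(-3) = (-4 + 28) + 87 = 24 + 87 = 111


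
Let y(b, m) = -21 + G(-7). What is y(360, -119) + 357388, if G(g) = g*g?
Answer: 357416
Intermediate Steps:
G(g) = g**2
y(b, m) = 28 (y(b, m) = -21 + (-7)**2 = -21 + 49 = 28)
y(360, -119) + 357388 = 28 + 357388 = 357416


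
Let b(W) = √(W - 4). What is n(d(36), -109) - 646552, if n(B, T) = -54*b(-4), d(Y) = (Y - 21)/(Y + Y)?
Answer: -646552 - 108*I*√2 ≈ -6.4655e+5 - 152.74*I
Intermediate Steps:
d(Y) = (-21 + Y)/(2*Y) (d(Y) = (-21 + Y)/((2*Y)) = (-21 + Y)*(1/(2*Y)) = (-21 + Y)/(2*Y))
b(W) = √(-4 + W)
n(B, T) = -108*I*√2 (n(B, T) = -54*√(-4 - 4) = -108*I*√2)
n(d(36), -109) - 646552 = -108*I*√2 - 646552 = -646552 - 108*I*√2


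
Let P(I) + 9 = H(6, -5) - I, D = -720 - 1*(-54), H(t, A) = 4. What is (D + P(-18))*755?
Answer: -493015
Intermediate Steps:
D = -666 (D = -720 + 54 = -666)
P(I) = -5 - I (P(I) = -9 + (4 - I) = -5 - I)
(D + P(-18))*755 = (-666 + (-5 - 1*(-18)))*755 = (-666 + (-5 + 18))*755 = (-666 + 13)*755 = -653*755 = -493015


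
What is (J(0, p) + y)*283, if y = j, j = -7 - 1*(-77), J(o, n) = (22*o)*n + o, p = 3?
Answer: 19810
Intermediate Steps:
J(o, n) = o + 22*n*o (J(o, n) = 22*n*o + o = o + 22*n*o)
j = 70 (j = -7 + 77 = 70)
y = 70
(J(0, p) + y)*283 = (0*(1 + 22*3) + 70)*283 = (0*(1 + 66) + 70)*283 = (0*67 + 70)*283 = (0 + 70)*283 = 70*283 = 19810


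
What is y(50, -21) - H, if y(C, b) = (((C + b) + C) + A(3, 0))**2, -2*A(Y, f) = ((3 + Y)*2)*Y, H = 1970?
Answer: 1751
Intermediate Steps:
A(Y, f) = -Y*(6 + 2*Y)/2 (A(Y, f) = -(3 + Y)*2*Y/2 = -(6 + 2*Y)*Y/2 = -Y*(6 + 2*Y)/2)
y(C, b) = (-18 + b + 2*C)**2 (y(C, b) = (((C + b) + C) - 1*3*(3 + 3))**2 = ((b + 2*C) - 1*3*6)**2 = ((b + 2*C) - 18)**2 = (-18 + b + 2*C)**2)
y(50, -21) - H = (-18 - 21 + 2*50)**2 - 1*1970 = (-18 - 21 + 100)**2 - 1970 = 61**2 - 1970 = 3721 - 1970 = 1751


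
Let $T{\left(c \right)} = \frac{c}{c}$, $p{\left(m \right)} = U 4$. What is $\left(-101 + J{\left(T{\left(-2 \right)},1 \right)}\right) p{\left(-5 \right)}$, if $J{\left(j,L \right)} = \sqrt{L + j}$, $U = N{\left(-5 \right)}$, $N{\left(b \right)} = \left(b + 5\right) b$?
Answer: $0$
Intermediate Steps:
$N{\left(b \right)} = b \left(5 + b\right)$ ($N{\left(b \right)} = \left(5 + b\right) b = b \left(5 + b\right)$)
$U = 0$ ($U = - 5 \left(5 - 5\right) = \left(-5\right) 0 = 0$)
$p{\left(m \right)} = 0$ ($p{\left(m \right)} = 0 \cdot 4 = 0$)
$T{\left(c \right)} = 1$
$\left(-101 + J{\left(T{\left(-2 \right)},1 \right)}\right) p{\left(-5 \right)} = \left(-101 + \sqrt{1 + 1}\right) 0 = \left(-101 + \sqrt{2}\right) 0 = 0$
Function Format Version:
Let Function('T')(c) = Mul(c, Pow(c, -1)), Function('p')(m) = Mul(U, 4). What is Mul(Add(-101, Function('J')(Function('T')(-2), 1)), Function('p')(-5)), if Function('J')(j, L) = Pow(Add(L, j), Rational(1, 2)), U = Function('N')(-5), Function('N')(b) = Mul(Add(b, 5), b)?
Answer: 0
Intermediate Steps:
Function('N')(b) = Mul(b, Add(5, b)) (Function('N')(b) = Mul(Add(5, b), b) = Mul(b, Add(5, b)))
U = 0 (U = Mul(-5, Add(5, -5)) = Mul(-5, 0) = 0)
Function('p')(m) = 0 (Function('p')(m) = Mul(0, 4) = 0)
Function('T')(c) = 1
Mul(Add(-101, Function('J')(Function('T')(-2), 1)), Function('p')(-5)) = Mul(Add(-101, Pow(Add(1, 1), Rational(1, 2))), 0) = Mul(Add(-101, Pow(2, Rational(1, 2))), 0) = 0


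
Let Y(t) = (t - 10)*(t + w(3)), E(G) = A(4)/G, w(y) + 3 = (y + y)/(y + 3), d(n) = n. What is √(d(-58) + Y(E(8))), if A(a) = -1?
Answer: I*√2335/8 ≈ 6.0402*I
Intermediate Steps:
w(y) = -3 + 2*y/(3 + y) (w(y) = -3 + (y + y)/(y + 3) = -3 + (2*y)/(3 + y) = -3 + 2*y/(3 + y))
E(G) = -1/G
Y(t) = (-10 + t)*(-2 + t) (Y(t) = (t - 10)*(t + (-9 - 1*3)/(3 + 3)) = (-10 + t)*(t + (-9 - 3)/6) = (-10 + t)*(t + (⅙)*(-12)) = (-10 + t)*(t - 2) = (-10 + t)*(-2 + t))
√(d(-58) + Y(E(8))) = √(-58 + (20 + (-1/8)² - (-12)/8)) = √(-58 + (20 + (-1*⅛)² - (-12)/8)) = √(-58 + (20 + (-⅛)² - 12*(-⅛))) = √(-58 + (20 + 1/64 + 3/2)) = √(-58 + 1377/64) = √(-2335/64) = I*√2335/8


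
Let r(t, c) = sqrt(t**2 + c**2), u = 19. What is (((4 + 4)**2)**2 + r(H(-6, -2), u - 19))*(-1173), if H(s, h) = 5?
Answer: -4810473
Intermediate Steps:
r(t, c) = sqrt(c**2 + t**2)
(((4 + 4)**2)**2 + r(H(-6, -2), u - 19))*(-1173) = (((4 + 4)**2)**2 + sqrt((19 - 19)**2 + 5**2))*(-1173) = ((8**2)**2 + sqrt(0**2 + 25))*(-1173) = (64**2 + sqrt(0 + 25))*(-1173) = (4096 + sqrt(25))*(-1173) = (4096 + 5)*(-1173) = 4101*(-1173) = -4810473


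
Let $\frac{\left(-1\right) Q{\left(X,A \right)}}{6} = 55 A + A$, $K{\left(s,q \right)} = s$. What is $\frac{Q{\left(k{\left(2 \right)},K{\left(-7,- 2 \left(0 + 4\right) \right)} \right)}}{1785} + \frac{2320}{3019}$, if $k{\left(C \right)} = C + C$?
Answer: $\frac{535328}{256615} \approx 2.0861$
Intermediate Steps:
$k{\left(C \right)} = 2 C$
$Q{\left(X,A \right)} = - 336 A$ ($Q{\left(X,A \right)} = - 6 \left(55 A + A\right) = - 6 \cdot 56 A = - 336 A$)
$\frac{Q{\left(k{\left(2 \right)},K{\left(-7,- 2 \left(0 + 4\right) \right)} \right)}}{1785} + \frac{2320}{3019} = \frac{\left(-336\right) \left(-7\right)}{1785} + \frac{2320}{3019} = 2352 \cdot \frac{1}{1785} + 2320 \cdot \frac{1}{3019} = \frac{112}{85} + \frac{2320}{3019} = \frac{535328}{256615}$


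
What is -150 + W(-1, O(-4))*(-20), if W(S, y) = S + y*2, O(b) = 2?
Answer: -210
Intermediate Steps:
W(S, y) = S + 2*y
-150 + W(-1, O(-4))*(-20) = -150 + (-1 + 2*2)*(-20) = -150 + (-1 + 4)*(-20) = -150 + 3*(-20) = -150 - 60 = -210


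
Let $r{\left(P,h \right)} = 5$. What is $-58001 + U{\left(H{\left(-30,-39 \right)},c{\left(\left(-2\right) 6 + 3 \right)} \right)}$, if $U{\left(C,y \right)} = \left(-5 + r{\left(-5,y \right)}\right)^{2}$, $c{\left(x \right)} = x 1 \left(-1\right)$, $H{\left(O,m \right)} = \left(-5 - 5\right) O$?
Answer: $-58001$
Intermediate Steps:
$H{\left(O,m \right)} = - 10 O$
$c{\left(x \right)} = - x$ ($c{\left(x \right)} = x \left(-1\right) = - x$)
$U{\left(C,y \right)} = 0$ ($U{\left(C,y \right)} = \left(-5 + 5\right)^{2} = 0^{2} = 0$)
$-58001 + U{\left(H{\left(-30,-39 \right)},c{\left(\left(-2\right) 6 + 3 \right)} \right)} = -58001 + 0 = -58001$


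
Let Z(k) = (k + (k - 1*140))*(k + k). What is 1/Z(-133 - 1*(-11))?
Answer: 1/93696 ≈ 1.0673e-5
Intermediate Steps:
Z(k) = 2*k*(-140 + 2*k) (Z(k) = (k + (k - 140))*(2*k) = (k + (-140 + k))*(2*k) = (-140 + 2*k)*(2*k) = 2*k*(-140 + 2*k))
1/Z(-133 - 1*(-11)) = 1/(4*(-133 - 1*(-11))*(-70 + (-133 - 1*(-11)))) = 1/(4*(-133 + 11)*(-70 + (-133 + 11))) = 1/(4*(-122)*(-70 - 122)) = 1/(4*(-122)*(-192)) = 1/93696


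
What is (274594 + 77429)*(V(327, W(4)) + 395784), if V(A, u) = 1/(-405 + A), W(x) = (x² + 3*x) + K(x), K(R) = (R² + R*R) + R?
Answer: 3622451729491/26 ≈ 1.3933e+11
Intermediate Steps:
K(R) = R + 2*R² (K(R) = (R² + R²) + R = 2*R² + R = R + 2*R²)
W(x) = x² + 3*x + x*(1 + 2*x) (W(x) = (x² + 3*x) + x*(1 + 2*x) = x² + 3*x + x*(1 + 2*x))
(274594 + 77429)*(V(327, W(4)) + 395784) = (274594 + 77429)*(1/(-405 + 327) + 395784) = 352023*(1/(-78) + 395784) = 352023*(-1/78 + 395784) = 352023*(30871151/78) = 3622451729491/26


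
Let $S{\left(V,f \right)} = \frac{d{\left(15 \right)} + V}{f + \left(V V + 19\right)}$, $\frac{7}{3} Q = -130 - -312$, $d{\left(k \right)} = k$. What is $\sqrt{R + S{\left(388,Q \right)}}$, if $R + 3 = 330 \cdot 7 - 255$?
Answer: $\frac{\sqrt{46565503436135}}{150641} \approx 45.299$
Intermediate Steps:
$R = 2052$ ($R = -3 + \left(330 \cdot 7 - 255\right) = -3 + \left(2310 - 255\right) = -3 + 2055 = 2052$)
$Q = 78$ ($Q = \frac{3 \left(-130 - -312\right)}{7} = \frac{3 \left(-130 + 312\right)}{7} = \frac{3}{7} \cdot 182 = 78$)
$S{\left(V,f \right)} = \frac{15 + V}{19 + f + V^{2}}$ ($S{\left(V,f \right)} = \frac{15 + V}{f + \left(V V + 19\right)} = \frac{15 + V}{f + \left(V^{2} + 19\right)} = \frac{15 + V}{f + \left(19 + V^{2}\right)} = \frac{15 + V}{19 + f + V^{2}}$)
$\sqrt{R + S{\left(388,Q \right)}} = \sqrt{2052 + \frac{15 + 388}{19 + 78 + 388^{2}}} = \sqrt{2052 + \frac{1}{19 + 78 + 150544} \cdot 403} = \sqrt{2052 + \frac{1}{150641} \cdot 403} = \sqrt{2052 + \frac{403}{150641}} = \sqrt{\frac{309115735}{150641}} = \frac{\sqrt{46565503436135}}{150641}$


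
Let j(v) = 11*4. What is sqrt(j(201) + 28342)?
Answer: 3*sqrt(3154) ≈ 168.48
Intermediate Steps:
j(v) = 44
sqrt(j(201) + 28342) = sqrt(44 + 28342) = sqrt(28386) = 3*sqrt(3154)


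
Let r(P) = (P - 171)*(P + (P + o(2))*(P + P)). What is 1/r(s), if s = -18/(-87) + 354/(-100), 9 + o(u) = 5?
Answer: -381078125/3026151492003 ≈ -0.00012593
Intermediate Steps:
o(u) = -4 (o(u) = -9 + 5 = -4)
s = -4833/1450 (s = -18*(-1/87) + 354*(-1/100) = 6/29 - 177/50 = -4833/1450 ≈ -3.3331)
r(P) = (-171 + P)*(P + 2*P*(-4 + P)) (r(P) = (P - 171)*(P + (P - 4)*(P + P)) = (-171 + P)*(P + (-4 + P)*(2*P)) = (-171 + P)*(P + 2*P*(-4 + P)))
1/r(s) = 1/(-4833*(1197 - 349*(-4833/1450) + 2*(-4833/1450)²)/1450) = 1/(-4833*(1197 + 1686717/1450 + 2*(23357889/2102500))/1450) = 1/(-4833*(1197 + 1686717/1450 + 23357889/1051250)/1450) = 1/(-4833/1450*1252286982/525625) = 1/(-3026151492003/381078125) = -381078125/3026151492003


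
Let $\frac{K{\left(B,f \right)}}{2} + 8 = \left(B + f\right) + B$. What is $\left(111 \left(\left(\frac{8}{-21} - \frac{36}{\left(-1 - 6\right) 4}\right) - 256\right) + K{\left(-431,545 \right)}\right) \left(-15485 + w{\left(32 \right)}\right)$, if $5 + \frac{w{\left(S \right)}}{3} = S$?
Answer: $\frac{3123299636}{7} \approx 4.4619 \cdot 10^{8}$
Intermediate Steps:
$w{\left(S \right)} = -15 + 3 S$
$K{\left(B,f \right)} = -16 + 2 f + 4 B$ ($K{\left(B,f \right)} = -16 + 2 \left(\left(B + f\right) + B\right) = -16 + 2 \left(f + 2 B\right) = -16 + \left(2 f + 4 B\right) = -16 + 2 f + 4 B$)
$\left(111 \left(\left(\frac{8}{-21} - \frac{36}{\left(-1 - 6\right) 4}\right) - 256\right) + K{\left(-431,545 \right)}\right) \left(-15485 + w{\left(32 \right)}\right) = \left(111 \left(\left(\frac{8}{-21} - \frac{36}{\left(-1 - 6\right) 4}\right) - 256\right) + \left(-16 + 2 \cdot 545 + 4 \left(-431\right)\right)\right) \left(-15485 + \left(-15 + 3 \cdot 32\right)\right) = \left(111 \left(\left(8 \left(- \frac{1}{21}\right) - \frac{36}{\left(-7\right) 4}\right) - 256\right) - 650\right) \left(-15485 + \left(-15 + 96\right)\right) = \left(111 \left(\left(- \frac{8}{21} - \frac{36}{-28}\right) - 256\right) - 650\right) \left(-15485 + 81\right) = \left(111 \left(\left(- \frac{8}{21} - - \frac{9}{7}\right) - 256\right) - 650\right) \left(-15404\right) = \left(111 \left(\left(- \frac{8}{21} + \frac{9}{7}\right) - 256\right) - 650\right) \left(-15404\right) = \left(111 \left(\frac{19}{21} - 256\right) - 650\right) \left(-15404\right) = \left(111 \left(- \frac{5357}{21}\right) - 650\right) \left(-15404\right) = \left(- \frac{198209}{7} - 650\right) \left(-15404\right) = \left(- \frac{202759}{7}\right) \left(-15404\right) = \frac{3123299636}{7}$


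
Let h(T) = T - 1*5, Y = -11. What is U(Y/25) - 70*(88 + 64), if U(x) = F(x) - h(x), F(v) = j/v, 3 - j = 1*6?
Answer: -2922629/275 ≈ -10628.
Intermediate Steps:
j = -3 (j = 3 - 6 = -3)
h(T) = -5 + T (h(T) = T - 5 = -5 + T)
F(v) = -3/v
U(x) = 5 - x - 3/x (U(x) = -3/x - (-5 + x) = -3/x + (5 - x) = 5 - x - 3/x)
U(Y/25) - 70*(88 + 64) = (5 - (-11)/25 - 3/((-11/25))) - 70*(88 + 64) = (5 - (-11)/25 - 3/((-11*1/25))) - 70*152 = (5 - 1*(-11/25) - 3/(-11/25)) - 1*10640 = (5 + 11/25 - 3*(-25/11)) - 10640 = (5 + 11/25 + 75/11) - 10640 = 3371/275 - 10640 = -2922629/275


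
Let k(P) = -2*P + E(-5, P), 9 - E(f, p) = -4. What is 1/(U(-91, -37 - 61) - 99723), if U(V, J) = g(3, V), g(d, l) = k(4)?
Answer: -1/99718 ≈ -1.0028e-5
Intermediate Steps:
E(f, p) = 13 (E(f, p) = 9 - 1*(-4) = 9 + 4 = 13)
k(P) = 13 - 2*P (k(P) = -2*P + 13 = 13 - 2*P)
g(d, l) = 5 (g(d, l) = 13 - 2*4 = 13 - 8 = 5)
U(V, J) = 5
1/(U(-91, -37 - 61) - 99723) = 1/(5 - 99723) = 1/(-99718) = -1/99718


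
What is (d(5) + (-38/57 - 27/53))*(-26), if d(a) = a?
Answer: -15808/159 ≈ -99.421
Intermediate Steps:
(d(5) + (-38/57 - 27/53))*(-26) = (5 + (-38/57 - 27/53))*(-26) = (5 + (-38*1/57 - 27*1/53))*(-26) = (5 + (-⅔ - 27/53))*(-26) = (5 - 187/159)*(-26) = (608/159)*(-26) = -15808/159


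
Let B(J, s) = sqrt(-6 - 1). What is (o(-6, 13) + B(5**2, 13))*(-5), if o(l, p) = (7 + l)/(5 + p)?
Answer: -5/18 - 5*I*sqrt(7) ≈ -0.27778 - 13.229*I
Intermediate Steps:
B(J, s) = I*sqrt(7) (B(J, s) = sqrt(-7) = I*sqrt(7))
o(l, p) = (7 + l)/(5 + p)
(o(-6, 13) + B(5**2, 13))*(-5) = ((7 - 6)/(5 + 13) + I*sqrt(7))*(-5) = (1/18 + I*sqrt(7))*(-5) = -5/18 - 5*I*sqrt(7)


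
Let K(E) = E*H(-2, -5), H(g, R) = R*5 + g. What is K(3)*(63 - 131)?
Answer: 5508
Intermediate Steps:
H(g, R) = g + 5*R (H(g, R) = 5*R + g = g + 5*R)
K(E) = -27*E (K(E) = E*(-2 + 5*(-5)) = E*(-2 - 25) = E*(-27) = -27*E)
K(3)*(63 - 131) = (-27*3)*(63 - 131) = -81*(-68) = 5508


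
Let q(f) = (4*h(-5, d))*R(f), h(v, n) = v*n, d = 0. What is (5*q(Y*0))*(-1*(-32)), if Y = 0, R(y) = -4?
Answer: 0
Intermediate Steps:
h(v, n) = n*v
q(f) = 0 (q(f) = (4*(0*(-5)))*(-4) = (4*0)*(-4) = 0*(-4) = 0)
(5*q(Y*0))*(-1*(-32)) = (5*0)*(-1*(-32)) = 0*32 = 0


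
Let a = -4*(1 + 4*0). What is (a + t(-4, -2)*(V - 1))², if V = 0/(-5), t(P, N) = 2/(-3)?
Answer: 100/9 ≈ 11.111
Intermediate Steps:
t(P, N) = -⅔ (t(P, N) = 2*(-⅓) = -⅔)
V = 0 (V = 0*(-⅕) = 0)
a = -4 (a = -4*(1 + 0) = -4*1 = -4)
(a + t(-4, -2)*(V - 1))² = (-4 - 2*(0 - 1)/3)² = (-4 - ⅔*(-1))² = (-4 + ⅔)² = (-10/3)² = 100/9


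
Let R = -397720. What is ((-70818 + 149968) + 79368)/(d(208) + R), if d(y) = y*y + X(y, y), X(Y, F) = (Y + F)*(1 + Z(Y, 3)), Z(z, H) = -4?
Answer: -79259/177852 ≈ -0.44565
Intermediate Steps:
X(Y, F) = -3*F - 3*Y (X(Y, F) = (Y + F)*(1 - 4) = (F + Y)*(-3) = -3*F - 3*Y)
d(y) = y² - 6*y (d(y) = y*y + (-3*y - 3*y) = y² - 6*y)
((-70818 + 149968) + 79368)/(d(208) + R) = ((-70818 + 149968) + 79368)/(208*(-6 + 208) - 397720) = (79150 + 79368)/(208*202 - 397720) = 158518/(42016 - 397720) = 158518/(-355704) = 158518*(-1/355704) = -79259/177852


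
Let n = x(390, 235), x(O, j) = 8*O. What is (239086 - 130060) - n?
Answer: 105906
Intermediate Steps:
n = 3120 (n = 8*390 = 3120)
(239086 - 130060) - n = (239086 - 130060) - 1*3120 = 109026 - 3120 = 105906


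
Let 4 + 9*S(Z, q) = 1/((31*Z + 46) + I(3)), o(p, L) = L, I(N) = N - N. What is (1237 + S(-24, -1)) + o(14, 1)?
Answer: 2591441/2094 ≈ 1237.6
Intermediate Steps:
I(N) = 0
S(Z, q) = -4/9 + 1/(9*(46 + 31*Z)) (S(Z, q) = -4/9 + 1/(9*((31*Z + 46) + 0)) = -4/9 + 1/(9*((46 + 31*Z) + 0)) = -4/9 + 1/(9*(46 + 31*Z)))
(1237 + S(-24, -1)) + o(14, 1) = (1237 + (-183 - 124*(-24))/(9*(46 + 31*(-24)))) + 1 = (1237 + (-183 + 2976)/(9*(46 - 744))) + 1 = (1237 + (⅑)*2793/(-698)) + 1 = (1237 + (⅑)*(-1/698)*2793) + 1 = (1237 - 931/2094) + 1 = 2589347/2094 + 1 = 2591441/2094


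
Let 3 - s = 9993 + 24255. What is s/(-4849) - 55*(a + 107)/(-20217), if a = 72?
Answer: 740069570/98032233 ≈ 7.5492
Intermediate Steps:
s = -34245 (s = 3 - (9993 + 24255) = 3 - 1*34248 = 3 - 34248 = -34245)
s/(-4849) - 55*(a + 107)/(-20217) = -34245/(-4849) - 55*(72 + 107)/(-20217) = -34245*(-1/4849) - 55*179*(-1/20217) = 34245/4849 - 9845*(-1/20217) = 34245/4849 + 9845/20217 = 740069570/98032233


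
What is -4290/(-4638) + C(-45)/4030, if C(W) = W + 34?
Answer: 2872947/3115190 ≈ 0.92224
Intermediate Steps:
C(W) = 34 + W
-4290/(-4638) + C(-45)/4030 = -4290/(-4638) + (34 - 45)/4030 = -4290*(-1/4638) - 11*1/4030 = 715/773 - 11/4030 = 2872947/3115190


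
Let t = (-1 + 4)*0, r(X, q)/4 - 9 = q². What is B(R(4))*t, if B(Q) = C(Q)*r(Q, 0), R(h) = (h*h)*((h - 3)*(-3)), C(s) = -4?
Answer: 0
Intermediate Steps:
r(X, q) = 36 + 4*q²
R(h) = h²*(9 - 3*h) (R(h) = h²*((-3 + h)*(-3)) = h²*(9 - 3*h))
B(Q) = -144 (B(Q) = -4*(36 + 4*0²) = -4*(36 + 4*0) = -4*(36 + 0) = -4*36 = -144)
t = 0 (t = 3*0 = 0)
B(R(4))*t = -144*0 = 0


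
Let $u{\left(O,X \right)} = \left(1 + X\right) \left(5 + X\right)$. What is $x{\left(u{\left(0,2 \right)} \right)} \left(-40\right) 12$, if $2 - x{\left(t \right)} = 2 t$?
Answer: $19200$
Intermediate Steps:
$x{\left(t \right)} = 2 - 2 t$
$x{\left(u{\left(0,2 \right)} \right)} \left(-40\right) 12 = \left(2 - 2 \left(5 + 2^{2} + 6 \cdot 2\right)\right) \left(-40\right) 12 = \left(2 - 2 \left(5 + 4 + 12\right)\right) \left(-40\right) 12 = \left(2 - 42\right) \left(-40\right) 12 = \left(-40\right) \left(-40\right) 12 = 1600 \cdot 12 = 19200$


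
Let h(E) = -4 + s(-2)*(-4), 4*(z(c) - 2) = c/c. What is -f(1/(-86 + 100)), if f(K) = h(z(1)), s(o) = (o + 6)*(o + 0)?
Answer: -28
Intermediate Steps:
s(o) = o*(6 + o) (s(o) = (6 + o)*o = o*(6 + o))
z(c) = 9/4 (z(c) = 2 + (c/c)/4 = 2 + (¼)*1 = 2 + ¼ = 9/4)
h(E) = 28 (h(E) = -4 - 2*(6 - 2)*(-4) = -4 - 2*4*(-4) = -4 - 8*(-4) = -4 + 32 = 28)
f(K) = 28
-f(1/(-86 + 100)) = -1*28 = -28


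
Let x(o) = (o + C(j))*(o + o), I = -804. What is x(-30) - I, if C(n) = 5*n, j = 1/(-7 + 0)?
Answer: 18528/7 ≈ 2646.9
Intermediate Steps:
j = -⅐ (j = 1/(-7) = -⅐ ≈ -0.14286)
x(o) = 2*o*(-5/7 + o) (x(o) = (o + 5*(-⅐))*(o + o) = (o - 5/7)*(2*o) = (-5/7 + o)*(2*o) = 2*o*(-5/7 + o))
x(-30) - I = (2/7)*(-30)*(-5 + 7*(-30)) - 1*(-804) = (2/7)*(-30)*(-5 - 210) + 804 = (2/7)*(-30)*(-215) + 804 = 12900/7 + 804 = 18528/7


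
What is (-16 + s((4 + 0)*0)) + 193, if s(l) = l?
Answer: 177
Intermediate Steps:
(-16 + s((4 + 0)*0)) + 193 = (-16 + (4 + 0)*0) + 193 = (-16 + 4*0) + 193 = (-16 + 0) + 193 = -16 + 193 = 177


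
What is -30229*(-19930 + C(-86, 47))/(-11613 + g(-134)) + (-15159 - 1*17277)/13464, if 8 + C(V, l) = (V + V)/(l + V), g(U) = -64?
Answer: -517031327939/10018866 ≈ -51606.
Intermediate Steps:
C(V, l) = -8 + 2*V/(V + l) (C(V, l) = -8 + (V + V)/(l + V) = -8 + (2*V)/(V + l) = -8 + 2*V/(V + l))
-30229*(-19930 + C(-86, 47))/(-11613 + g(-134)) + (-15159 - 1*17277)/13464 = -30229*(-19930 + 2*(-4*47 - 3*(-86))/(-86 + 47))/(-11613 - 64) + (-15159 - 1*17277)/13464 = -30229/((-11677/(-19930 + 2*(-188 + 258)/(-39)))) + (-15159 - 17277)*(1/13464) = -30229/((-11677/(-19930 + 2*(-1/39)*70))) - 32436*1/13464 = -30229/((-11677/(-19930 - 140/39))) - 53/22 = -30229/((-11677/(-777410/39))) - 53/22 = -30229/((-11677*(-39/777410))) - 53/22 = -30229/455403/777410 - 53/22 = -30229*777410/455403 - 53/22 = -23500326890/455403 - 53/22 = -517031327939/10018866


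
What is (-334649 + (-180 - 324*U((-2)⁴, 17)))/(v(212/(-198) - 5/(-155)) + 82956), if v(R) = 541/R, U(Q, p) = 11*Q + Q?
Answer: -1265356919/262720443 ≈ -4.8164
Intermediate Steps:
U(Q, p) = 12*Q
(-334649 + (-180 - 324*U((-2)⁴, 17)))/(v(212/(-198) - 5/(-155)) + 82956) = (-334649 + (-180 - 3888*(-2)⁴))/(541/(212/(-198) - 5/(-155)) + 82956) = (-334649 + (-180 - 3888*16))/(541/(212*(-1/198) - 5*(-1/155)) + 82956) = (-334649 + (-180 - 324*192))/(541/(-106/99 + 1/31) + 82956) = (-334649 + (-180 - 62208))/(541/(-3187/3069) + 82956) = (-334649 - 62388)/(541*(-3069/3187) + 82956) = -397037/(-1660329/3187 + 82956) = -397037/262720443/3187 = -397037*3187/262720443 = -1265356919/262720443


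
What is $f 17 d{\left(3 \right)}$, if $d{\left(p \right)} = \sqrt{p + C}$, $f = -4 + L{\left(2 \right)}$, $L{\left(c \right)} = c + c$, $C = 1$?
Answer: $0$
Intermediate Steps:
$L{\left(c \right)} = 2 c$
$f = 0$ ($f = -4 + 2 \cdot 2 = -4 + 4 = 0$)
$d{\left(p \right)} = \sqrt{1 + p}$ ($d{\left(p \right)} = \sqrt{p + 1} = \sqrt{1 + p}$)
$f 17 d{\left(3 \right)} = 0 \cdot 17 \sqrt{1 + 3} = 0 \sqrt{4} = 0 \cdot 2 = 0$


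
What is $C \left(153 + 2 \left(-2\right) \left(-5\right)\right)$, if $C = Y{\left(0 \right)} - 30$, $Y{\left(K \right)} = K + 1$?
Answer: $-5017$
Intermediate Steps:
$Y{\left(K \right)} = 1 + K$
$C = -29$ ($C = \left(1 + 0\right) - 30 = 1 - 30 = -29$)
$C \left(153 + 2 \left(-2\right) \left(-5\right)\right) = - 29 \left(153 + 2 \left(-2\right) \left(-5\right)\right) = - 29 \left(153 - -20\right) = - 29 \left(153 + 20\right) = \left(-29\right) 173 = -5017$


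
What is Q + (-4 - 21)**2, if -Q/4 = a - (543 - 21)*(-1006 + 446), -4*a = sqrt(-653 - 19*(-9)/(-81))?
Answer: -1168655 + 2*I*sqrt(1474)/3 ≈ -1.1687e+6 + 25.595*I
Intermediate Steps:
a = -I*sqrt(1474)/6 (a = -sqrt(-653 - 19*(-9)/(-81))/4 = -sqrt(-653 + 171*(-1/81))/4 = -sqrt(-653 - 19/9)/4 = -I*sqrt(1474)/6 ≈ -6.3988*I)
Q = -1169280 + 2*I*sqrt(1474)/3 (Q = -4*(-I*sqrt(1474)/6 - (543 - 21)*(-1006 + 446)) = -4*(-I*sqrt(1474)/6 - 522*(-560)) = -4*(-I*sqrt(1474)/6 - 1*(-292320)) = -4*(-I*sqrt(1474)/6 + 292320) = -4*(292320 - I*sqrt(1474)/6) = -1169280 + 2*I*sqrt(1474)/3 ≈ -1.1693e+6 + 25.595*I)
Q + (-4 - 21)**2 = (-1169280 + 2*I*sqrt(1474)/3) + (-4 - 21)**2 = (-1169280 + 2*I*sqrt(1474)/3) + (-25)**2 = (-1169280 + 2*I*sqrt(1474)/3) + 625 = -1168655 + 2*I*sqrt(1474)/3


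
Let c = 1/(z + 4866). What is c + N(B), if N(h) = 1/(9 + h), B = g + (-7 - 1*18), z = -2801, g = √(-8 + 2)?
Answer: (√6 - 2049*I)/(2065*(√6 + 16*I)) ≈ -0.060584 - 0.0093492*I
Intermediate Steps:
g = I*√6 (g = √(-6) = I*√6 ≈ 2.4495*I)
B = -25 + I*√6 (B = I*√6 + (-7 - 1*18) = I*√6 + (-7 - 18) = I*√6 - 25 = -25 + I*√6 ≈ -25.0 + 2.4495*I)
c = 1/2065 (c = 1/(-2801 + 4866) = 1/2065 ≈ 0.00048426)
c + N(B) = 1/2065 + 1/(9 + (-25 + I*√6)) = 1/2065 + 1/(-16 + I*√6)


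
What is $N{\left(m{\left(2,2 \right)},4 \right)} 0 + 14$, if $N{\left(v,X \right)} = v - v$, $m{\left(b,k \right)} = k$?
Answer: $14$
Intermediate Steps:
$N{\left(v,X \right)} = 0$
$N{\left(m{\left(2,2 \right)},4 \right)} 0 + 14 = 0 \cdot 0 + 14 = 0 + 14 = 14$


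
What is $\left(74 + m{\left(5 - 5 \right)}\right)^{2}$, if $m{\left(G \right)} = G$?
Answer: $5476$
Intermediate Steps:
$\left(74 + m{\left(5 - 5 \right)}\right)^{2} = \left(74 + \left(5 - 5\right)\right)^{2} = \left(74 + 0\right)^{2} = 74^{2} = 5476$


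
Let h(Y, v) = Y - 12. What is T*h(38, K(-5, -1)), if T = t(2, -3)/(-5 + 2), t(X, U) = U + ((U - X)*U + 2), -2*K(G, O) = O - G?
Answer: -364/3 ≈ -121.33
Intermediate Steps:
K(G, O) = G/2 - O/2 (K(G, O) = -(O - G)/2 = G/2 - O/2)
t(X, U) = 2 + U + U*(U - X) (t(X, U) = U + (U*(U - X) + 2) = U + (2 + U*(U - X)) = 2 + U + U*(U - X))
h(Y, v) = -12 + Y
T = -14/3 (T = (2 - 3 + (-3)² - 1*(-3)*2)/(-5 + 2) = (2 - 3 + 9 + 6)/(-3) = 14*(-⅓) = -14/3 ≈ -4.6667)
T*h(38, K(-5, -1)) = -14*(-12 + 38)/3 = -14/3*26 = -364/3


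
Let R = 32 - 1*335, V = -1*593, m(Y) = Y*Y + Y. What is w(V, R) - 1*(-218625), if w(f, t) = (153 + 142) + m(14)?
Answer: 219130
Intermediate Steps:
m(Y) = Y + Y² (m(Y) = Y² + Y = Y + Y²)
V = -593
R = -303 (R = 32 - 335 = -303)
w(f, t) = 505 (w(f, t) = (153 + 142) + 14*(1 + 14) = 295 + 14*15 = 295 + 210 = 505)
w(V, R) - 1*(-218625) = 505 - 1*(-218625) = 505 + 218625 = 219130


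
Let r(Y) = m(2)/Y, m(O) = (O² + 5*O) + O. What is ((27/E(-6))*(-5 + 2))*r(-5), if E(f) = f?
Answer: -216/5 ≈ -43.200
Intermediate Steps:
m(O) = O² + 6*O
r(Y) = 16/Y (r(Y) = (2*(6 + 2))/Y = (2*8)/Y = 16/Y)
((27/E(-6))*(-5 + 2))*r(-5) = ((27/(-6))*(-5 + 2))*(16/(-5)) = ((27*(-⅙))*(-3))*(16*(-⅕)) = -9/2*(-3)*(-16/5) = (27/2)*(-16/5) = -216/5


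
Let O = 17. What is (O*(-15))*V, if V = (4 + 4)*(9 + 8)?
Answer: -34680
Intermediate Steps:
V = 136 (V = 8*17 = 136)
(O*(-15))*V = (17*(-15))*136 = -255*136 = -34680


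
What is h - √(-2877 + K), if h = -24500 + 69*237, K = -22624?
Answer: -8147 - I*√25501 ≈ -8147.0 - 159.69*I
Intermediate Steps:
h = -8147 (h = -24500 + 16353 = -8147)
h - √(-2877 + K) = -8147 - √(-2877 - 22624) = -8147 - √(-25501) = -8147 - I*√25501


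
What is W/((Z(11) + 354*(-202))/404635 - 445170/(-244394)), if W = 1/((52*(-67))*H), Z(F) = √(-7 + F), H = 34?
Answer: -49445183095/9633773315007608 ≈ -5.1325e-6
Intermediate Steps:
W = -1/118456 (W = 1/((52*(-67))*34) = 1/(-3484*34) = 1/(-118456) = -1/118456 ≈ -8.4420e-6)
W/((Z(11) + 354*(-202))/404635 - 445170/(-244394)) = -1/(118456*((√(-7 + 11) + 354*(-202))/404635 - 445170/(-244394))) = -1/(118456*((√4 - 71508)*(1/404635) - 445170*(-1/244394))) = -1/(118456*((2 - 71508)*(1/404635) + 222585/122197)) = -1/(118456*(-71506*1/404635 + 222585/122197)) = -1/(118456*(-71506/404635 + 222585/122197)) = -1/(118456*81327862793/49445183095) = -1/118456*49445183095/81327862793 = -49445183095/9633773315007608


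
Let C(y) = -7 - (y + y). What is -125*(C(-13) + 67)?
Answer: -10750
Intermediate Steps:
C(y) = -7 - 2*y
-125*(C(-13) + 67) = -125*((-7 - 2*(-13)) + 67) = -125*((-7 + 26) + 67) = -125*(19 + 67) = -125*86 = -10750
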